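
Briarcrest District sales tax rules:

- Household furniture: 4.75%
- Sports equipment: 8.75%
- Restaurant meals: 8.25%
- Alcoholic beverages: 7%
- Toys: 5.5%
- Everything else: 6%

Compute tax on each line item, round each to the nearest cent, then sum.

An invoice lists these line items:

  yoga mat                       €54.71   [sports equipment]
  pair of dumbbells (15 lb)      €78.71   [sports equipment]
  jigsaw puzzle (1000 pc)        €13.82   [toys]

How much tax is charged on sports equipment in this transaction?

Yoga mat €54.71: sports equipment → 8.75% → €4.79
Pair of dumbbells (15 lb) €78.71: sports equipment → 8.75% → €6.89
Tax on sports equipment = €4.79 + €6.89 = €11.68

€11.68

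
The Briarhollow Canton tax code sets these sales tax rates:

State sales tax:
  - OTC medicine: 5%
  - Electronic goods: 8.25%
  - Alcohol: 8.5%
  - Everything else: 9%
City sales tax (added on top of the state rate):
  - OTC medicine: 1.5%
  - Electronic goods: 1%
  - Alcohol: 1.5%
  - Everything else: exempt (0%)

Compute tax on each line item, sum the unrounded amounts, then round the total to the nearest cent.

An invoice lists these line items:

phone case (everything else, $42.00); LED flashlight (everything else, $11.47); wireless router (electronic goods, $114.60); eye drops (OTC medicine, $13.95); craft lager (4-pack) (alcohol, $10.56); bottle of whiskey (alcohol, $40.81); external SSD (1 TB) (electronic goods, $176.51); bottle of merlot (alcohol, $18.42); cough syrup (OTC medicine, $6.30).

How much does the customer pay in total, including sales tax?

Phone case $42.00: everything else → 9% + 0% city = 9% → $3.78
LED flashlight $11.47: everything else → 9% + 0% city = 9% → $1.0323
Wireless router $114.60: electronic goods → 8.25% + 1% city = 9.25% → $10.6005
Eye drops $13.95: OTC medicine → 5% + 1.5% city = 6.5% → $0.90675
Craft lager (4-pack) $10.56: alcohol → 8.5% + 1.5% city = 10% → $1.056
Bottle of whiskey $40.81: alcohol → 8.5% + 1.5% city = 10% → $4.081
External SSD (1 TB) $176.51: electronic goods → 8.25% + 1% city = 9.25% → $16.327175
Bottle of merlot $18.42: alcohol → 8.5% + 1.5% city = 10% → $1.842
Cough syrup $6.30: OTC medicine → 5% + 1.5% city = 6.5% → $0.4095
Subtotal = $434.62; unrounded tax = $40.035225 → $40.04; total due = $474.66

$474.66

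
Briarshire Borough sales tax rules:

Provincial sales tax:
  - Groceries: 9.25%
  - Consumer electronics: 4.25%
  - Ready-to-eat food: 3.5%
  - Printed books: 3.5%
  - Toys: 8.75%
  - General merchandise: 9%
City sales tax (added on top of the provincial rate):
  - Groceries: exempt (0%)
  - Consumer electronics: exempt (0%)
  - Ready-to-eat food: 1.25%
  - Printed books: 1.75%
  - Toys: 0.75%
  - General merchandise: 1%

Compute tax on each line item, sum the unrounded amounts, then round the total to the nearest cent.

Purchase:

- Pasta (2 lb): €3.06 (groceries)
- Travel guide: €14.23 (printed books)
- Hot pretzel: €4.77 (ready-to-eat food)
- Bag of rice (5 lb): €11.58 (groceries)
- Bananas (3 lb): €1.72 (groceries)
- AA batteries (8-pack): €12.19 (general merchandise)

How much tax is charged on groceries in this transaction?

€1.51

Pasta (2 lb) €3.06: groceries → 9.25% + 0% city = 9.25% → €0.28305
Bag of rice (5 lb) €11.58: groceries → 9.25% + 0% city = 9.25% → €1.07115
Bananas (3 lb) €1.72: groceries → 9.25% + 0% city = 9.25% → €0.1591
Tax on groceries: unrounded sum = €1.5133 → €1.51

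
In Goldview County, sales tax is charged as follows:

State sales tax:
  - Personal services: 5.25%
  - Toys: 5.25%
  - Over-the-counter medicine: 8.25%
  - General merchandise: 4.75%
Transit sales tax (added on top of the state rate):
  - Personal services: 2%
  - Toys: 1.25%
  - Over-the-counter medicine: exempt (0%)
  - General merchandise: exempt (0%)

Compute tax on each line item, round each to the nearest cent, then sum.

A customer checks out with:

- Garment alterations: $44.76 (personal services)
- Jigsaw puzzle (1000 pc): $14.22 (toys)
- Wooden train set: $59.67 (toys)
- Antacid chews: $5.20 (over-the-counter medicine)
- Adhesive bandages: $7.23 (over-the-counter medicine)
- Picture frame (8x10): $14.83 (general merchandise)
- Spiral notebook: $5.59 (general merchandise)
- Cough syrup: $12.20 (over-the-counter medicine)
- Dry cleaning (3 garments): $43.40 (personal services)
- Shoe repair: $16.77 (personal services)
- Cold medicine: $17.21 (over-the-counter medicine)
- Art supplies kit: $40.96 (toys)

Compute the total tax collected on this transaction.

$19.51

Garment alterations $44.76: personal services → 5.25% + 2% transit = 7.25% → $3.25
Jigsaw puzzle (1000 pc) $14.22: toys → 5.25% + 1.25% transit = 6.5% → $0.92
Wooden train set $59.67: toys → 5.25% + 1.25% transit = 6.5% → $3.88
Antacid chews $5.20: over-the-counter medicine → 8.25% + 0% transit = 8.25% → $0.43
Adhesive bandages $7.23: over-the-counter medicine → 8.25% + 0% transit = 8.25% → $0.60
Picture frame (8x10) $14.83: general merchandise → 4.75% + 0% transit = 4.75% → $0.70
Spiral notebook $5.59: general merchandise → 4.75% + 0% transit = 4.75% → $0.27
Cough syrup $12.20: over-the-counter medicine → 8.25% + 0% transit = 8.25% → $1.01
Dry cleaning (3 garments) $43.40: personal services → 5.25% + 2% transit = 7.25% → $3.15
Shoe repair $16.77: personal services → 5.25% + 2% transit = 7.25% → $1.22
Cold medicine $17.21: over-the-counter medicine → 8.25% + 0% transit = 8.25% → $1.42
Art supplies kit $40.96: toys → 5.25% + 1.25% transit = 6.5% → $2.66
Total tax = $3.25 + $0.92 + $3.88 + $0.43 + $0.60 + $0.70 + $0.27 + $1.01 + $3.15 + $1.22 + $1.42 + $2.66 = $19.51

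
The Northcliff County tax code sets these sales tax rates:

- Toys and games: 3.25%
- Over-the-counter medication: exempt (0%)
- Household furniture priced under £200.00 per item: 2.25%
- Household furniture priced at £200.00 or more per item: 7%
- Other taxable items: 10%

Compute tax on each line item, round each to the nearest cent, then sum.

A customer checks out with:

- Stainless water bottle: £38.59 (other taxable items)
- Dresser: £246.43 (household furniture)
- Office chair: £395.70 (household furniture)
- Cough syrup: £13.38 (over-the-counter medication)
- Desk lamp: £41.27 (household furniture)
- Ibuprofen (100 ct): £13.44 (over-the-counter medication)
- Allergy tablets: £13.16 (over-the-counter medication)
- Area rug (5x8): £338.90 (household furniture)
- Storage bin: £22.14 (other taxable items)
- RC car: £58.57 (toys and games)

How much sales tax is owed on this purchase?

£77.57

Stainless water bottle £38.59: other taxable items → 10% → £3.86
Dresser £246.43: household furniture, £200.00 or more → 7% → £17.25
Office chair £395.70: household furniture, £200.00 or more → 7% → £27.70
Cough syrup £13.38: over-the-counter medication → 0% → £0.00
Desk lamp £41.27: household furniture, under £200.00 → 2.25% → £0.93
Ibuprofen (100 ct) £13.44: over-the-counter medication → 0% → £0.00
Allergy tablets £13.16: over-the-counter medication → 0% → £0.00
Area rug (5x8) £338.90: household furniture, £200.00 or more → 7% → £23.72
Storage bin £22.14: other taxable items → 10% → £2.21
RC car £58.57: toys and games → 3.25% → £1.90
Total tax = £3.86 + £17.25 + £27.70 + £0.93 + £23.72 + £2.21 + £1.90 = £77.57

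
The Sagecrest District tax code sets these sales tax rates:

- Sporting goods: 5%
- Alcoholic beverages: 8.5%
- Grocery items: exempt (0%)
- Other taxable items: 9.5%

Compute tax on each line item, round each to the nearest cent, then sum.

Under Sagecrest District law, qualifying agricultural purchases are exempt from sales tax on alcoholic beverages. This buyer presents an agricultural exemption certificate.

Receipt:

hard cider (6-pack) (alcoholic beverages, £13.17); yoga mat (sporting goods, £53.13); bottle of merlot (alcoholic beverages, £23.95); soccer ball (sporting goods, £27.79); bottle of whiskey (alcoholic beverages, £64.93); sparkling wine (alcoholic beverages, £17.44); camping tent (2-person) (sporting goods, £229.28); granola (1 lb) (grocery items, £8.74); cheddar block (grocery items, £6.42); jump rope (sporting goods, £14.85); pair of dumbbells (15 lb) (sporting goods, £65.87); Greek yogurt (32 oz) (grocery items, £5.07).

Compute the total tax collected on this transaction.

Hard cider (6-pack) £13.17: alcoholic beverages, buyer-exempt → 0% → £0.00
Yoga mat £53.13: sporting goods → 5% → £2.66
Bottle of merlot £23.95: alcoholic beverages, buyer-exempt → 0% → £0.00
Soccer ball £27.79: sporting goods → 5% → £1.39
Bottle of whiskey £64.93: alcoholic beverages, buyer-exempt → 0% → £0.00
Sparkling wine £17.44: alcoholic beverages, buyer-exempt → 0% → £0.00
Camping tent (2-person) £229.28: sporting goods → 5% → £11.46
Granola (1 lb) £8.74: grocery items → 0% → £0.00
Cheddar block £6.42: grocery items → 0% → £0.00
Jump rope £14.85: sporting goods → 5% → £0.74
Pair of dumbbells (15 lb) £65.87: sporting goods → 5% → £3.29
Greek yogurt (32 oz) £5.07: grocery items → 0% → £0.00
Total tax = £2.66 + £1.39 + £11.46 + £0.74 + £3.29 = £19.54

£19.54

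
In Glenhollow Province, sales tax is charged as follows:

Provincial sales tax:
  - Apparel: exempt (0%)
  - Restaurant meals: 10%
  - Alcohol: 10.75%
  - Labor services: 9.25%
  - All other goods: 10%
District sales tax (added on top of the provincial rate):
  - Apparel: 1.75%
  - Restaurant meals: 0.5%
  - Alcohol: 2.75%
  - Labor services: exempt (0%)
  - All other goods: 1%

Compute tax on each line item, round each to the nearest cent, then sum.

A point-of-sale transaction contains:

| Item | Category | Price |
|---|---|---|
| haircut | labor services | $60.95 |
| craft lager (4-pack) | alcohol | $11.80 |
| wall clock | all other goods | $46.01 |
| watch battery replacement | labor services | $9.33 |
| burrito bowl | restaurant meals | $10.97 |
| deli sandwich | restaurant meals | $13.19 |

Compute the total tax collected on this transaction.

$15.68

Haircut $60.95: labor services → 9.25% + 0% district = 9.25% → $5.64
Craft lager (4-pack) $11.80: alcohol → 10.75% + 2.75% district = 13.5% → $1.59
Wall clock $46.01: all other goods → 10% + 1% district = 11% → $5.06
Watch battery replacement $9.33: labor services → 9.25% + 0% district = 9.25% → $0.86
Burrito bowl $10.97: restaurant meals → 10% + 0.5% district = 10.5% → $1.15
Deli sandwich $13.19: restaurant meals → 10% + 0.5% district = 10.5% → $1.38
Total tax = $5.64 + $1.59 + $5.06 + $0.86 + $1.15 + $1.38 = $15.68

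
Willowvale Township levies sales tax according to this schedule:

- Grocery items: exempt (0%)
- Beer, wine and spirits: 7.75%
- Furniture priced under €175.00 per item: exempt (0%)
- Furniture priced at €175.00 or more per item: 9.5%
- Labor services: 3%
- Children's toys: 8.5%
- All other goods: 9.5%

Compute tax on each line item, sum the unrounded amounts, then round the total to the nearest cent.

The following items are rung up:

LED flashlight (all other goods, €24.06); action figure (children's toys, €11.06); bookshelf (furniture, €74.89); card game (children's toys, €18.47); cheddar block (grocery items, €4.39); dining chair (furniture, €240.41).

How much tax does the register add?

€27.63

LED flashlight €24.06: all other goods → 9.5% → €2.2857
Action figure €11.06: children's toys → 8.5% → €0.9401
Bookshelf €74.89: furniture, under €175.00 → 0% → €0.00
Card game €18.47: children's toys → 8.5% → €1.56995
Cheddar block €4.39: grocery items → 0% → €0.00
Dining chair €240.41: furniture, €175.00 or more → 9.5% → €22.83895
Unrounded tax sum = €27.6347 → €27.63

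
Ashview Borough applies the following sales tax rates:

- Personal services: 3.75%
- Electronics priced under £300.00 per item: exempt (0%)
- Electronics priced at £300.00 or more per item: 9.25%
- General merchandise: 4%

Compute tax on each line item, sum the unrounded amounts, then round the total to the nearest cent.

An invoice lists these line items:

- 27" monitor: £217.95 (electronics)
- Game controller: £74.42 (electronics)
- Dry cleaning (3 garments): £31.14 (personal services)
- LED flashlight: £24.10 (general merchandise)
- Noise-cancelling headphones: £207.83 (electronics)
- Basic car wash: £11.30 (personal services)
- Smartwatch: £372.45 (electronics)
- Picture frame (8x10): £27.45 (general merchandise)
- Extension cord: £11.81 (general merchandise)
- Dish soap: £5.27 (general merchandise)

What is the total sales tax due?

27" monitor £217.95: electronics, under £300.00 → 0% → £0.00
Game controller £74.42: electronics, under £300.00 → 0% → £0.00
Dry cleaning (3 garments) £31.14: personal services → 3.75% → £1.16775
LED flashlight £24.10: general merchandise → 4% → £0.964
Noise-cancelling headphones £207.83: electronics, under £300.00 → 0% → £0.00
Basic car wash £11.30: personal services → 3.75% → £0.42375
Smartwatch £372.45: electronics, £300.00 or more → 9.25% → £34.451625
Picture frame (8x10) £27.45: general merchandise → 4% → £1.098
Extension cord £11.81: general merchandise → 4% → £0.4724
Dish soap £5.27: general merchandise → 4% → £0.2108
Unrounded tax sum = £38.788325 → £38.79

£38.79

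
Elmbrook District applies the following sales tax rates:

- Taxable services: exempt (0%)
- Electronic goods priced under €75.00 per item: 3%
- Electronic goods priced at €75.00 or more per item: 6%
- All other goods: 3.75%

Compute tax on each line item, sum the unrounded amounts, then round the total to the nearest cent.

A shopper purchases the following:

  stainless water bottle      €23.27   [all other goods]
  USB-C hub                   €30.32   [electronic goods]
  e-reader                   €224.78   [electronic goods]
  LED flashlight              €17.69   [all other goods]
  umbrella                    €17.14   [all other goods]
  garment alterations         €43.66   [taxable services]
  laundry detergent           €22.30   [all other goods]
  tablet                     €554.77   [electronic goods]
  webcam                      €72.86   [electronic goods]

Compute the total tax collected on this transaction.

Stainless water bottle €23.27: all other goods → 3.75% → €0.872625
USB-C hub €30.32: electronic goods, under €75.00 → 3% → €0.9096
E-reader €224.78: electronic goods, €75.00 or more → 6% → €13.4868
LED flashlight €17.69: all other goods → 3.75% → €0.663375
Umbrella €17.14: all other goods → 3.75% → €0.64275
Garment alterations €43.66: taxable services → 0% → €0.00
Laundry detergent €22.30: all other goods → 3.75% → €0.83625
Tablet €554.77: electronic goods, €75.00 or more → 6% → €33.2862
Webcam €72.86: electronic goods, under €75.00 → 3% → €2.1858
Unrounded tax sum = €52.8834 → €52.88

€52.88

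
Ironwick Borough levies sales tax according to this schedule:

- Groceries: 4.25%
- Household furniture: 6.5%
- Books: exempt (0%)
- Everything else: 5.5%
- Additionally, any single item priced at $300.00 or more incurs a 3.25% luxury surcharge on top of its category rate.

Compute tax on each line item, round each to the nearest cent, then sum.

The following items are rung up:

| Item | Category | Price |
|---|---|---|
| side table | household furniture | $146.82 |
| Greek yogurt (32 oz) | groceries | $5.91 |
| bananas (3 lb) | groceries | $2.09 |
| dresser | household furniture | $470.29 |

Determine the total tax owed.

$55.73

Side table $146.82: household furniture → 6.5% → $9.54
Greek yogurt (32 oz) $5.91: groceries → 4.25% → $0.25
Bananas (3 lb) $2.09: groceries → 4.25% → $0.09
Dresser $470.29: household furniture → 6.5% + 3.25% surcharge = 9.75% → $45.85
Total tax = $9.54 + $0.25 + $0.09 + $45.85 = $55.73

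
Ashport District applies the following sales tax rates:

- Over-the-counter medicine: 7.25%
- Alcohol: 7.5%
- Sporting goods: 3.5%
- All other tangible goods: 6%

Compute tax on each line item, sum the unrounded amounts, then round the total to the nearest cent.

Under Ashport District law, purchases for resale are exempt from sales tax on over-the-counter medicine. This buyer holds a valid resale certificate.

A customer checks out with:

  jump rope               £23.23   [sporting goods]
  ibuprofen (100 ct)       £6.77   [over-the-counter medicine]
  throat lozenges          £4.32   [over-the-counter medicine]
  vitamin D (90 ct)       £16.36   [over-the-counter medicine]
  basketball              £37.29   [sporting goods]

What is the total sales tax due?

Jump rope £23.23: sporting goods → 3.5% → £0.81305
Ibuprofen (100 ct) £6.77: over-the-counter medicine, buyer-exempt → 0% → £0.00
Throat lozenges £4.32: over-the-counter medicine, buyer-exempt → 0% → £0.00
Vitamin D (90 ct) £16.36: over-the-counter medicine, buyer-exempt → 0% → £0.00
Basketball £37.29: sporting goods → 3.5% → £1.30515
Unrounded tax sum = £2.1182 → £2.12

£2.12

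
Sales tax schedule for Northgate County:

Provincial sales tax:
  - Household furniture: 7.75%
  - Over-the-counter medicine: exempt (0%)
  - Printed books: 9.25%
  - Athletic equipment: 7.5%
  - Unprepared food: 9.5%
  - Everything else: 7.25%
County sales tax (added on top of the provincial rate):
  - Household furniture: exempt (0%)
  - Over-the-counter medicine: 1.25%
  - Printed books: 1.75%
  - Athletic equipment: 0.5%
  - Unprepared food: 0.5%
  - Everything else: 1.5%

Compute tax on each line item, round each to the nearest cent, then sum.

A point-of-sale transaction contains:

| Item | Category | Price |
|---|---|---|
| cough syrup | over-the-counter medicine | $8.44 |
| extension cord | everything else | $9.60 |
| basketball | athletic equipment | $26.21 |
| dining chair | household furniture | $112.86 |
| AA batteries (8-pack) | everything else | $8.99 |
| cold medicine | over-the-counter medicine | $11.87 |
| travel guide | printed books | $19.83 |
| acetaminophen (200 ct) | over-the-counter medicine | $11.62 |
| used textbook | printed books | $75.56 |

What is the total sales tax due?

Cough syrup $8.44: over-the-counter medicine → 0% + 1.25% county = 1.25% → $0.11
Extension cord $9.60: everything else → 7.25% + 1.5% county = 8.75% → $0.84
Basketball $26.21: athletic equipment → 7.5% + 0.5% county = 8% → $2.10
Dining chair $112.86: household furniture → 7.75% + 0% county = 7.75% → $8.75
AA batteries (8-pack) $8.99: everything else → 7.25% + 1.5% county = 8.75% → $0.79
Cold medicine $11.87: over-the-counter medicine → 0% + 1.25% county = 1.25% → $0.15
Travel guide $19.83: printed books → 9.25% + 1.75% county = 11% → $2.18
Acetaminophen (200 ct) $11.62: over-the-counter medicine → 0% + 1.25% county = 1.25% → $0.15
Used textbook $75.56: printed books → 9.25% + 1.75% county = 11% → $8.31
Total tax = $0.11 + $0.84 + $2.10 + $8.75 + $0.79 + $0.15 + $2.18 + $0.15 + $8.31 = $23.38

$23.38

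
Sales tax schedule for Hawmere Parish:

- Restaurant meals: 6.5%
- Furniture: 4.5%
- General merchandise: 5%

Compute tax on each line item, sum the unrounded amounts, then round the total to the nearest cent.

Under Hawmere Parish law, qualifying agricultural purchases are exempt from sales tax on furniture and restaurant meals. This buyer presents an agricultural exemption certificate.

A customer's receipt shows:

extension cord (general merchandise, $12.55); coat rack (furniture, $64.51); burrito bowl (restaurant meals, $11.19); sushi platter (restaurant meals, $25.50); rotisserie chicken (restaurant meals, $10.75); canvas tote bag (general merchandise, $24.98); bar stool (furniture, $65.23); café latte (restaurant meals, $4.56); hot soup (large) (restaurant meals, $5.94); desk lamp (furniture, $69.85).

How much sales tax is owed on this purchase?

$1.88

Extension cord $12.55: general merchandise → 5% → $0.6275
Coat rack $64.51: furniture, buyer-exempt → 0% → $0.00
Burrito bowl $11.19: restaurant meals, buyer-exempt → 0% → $0.00
Sushi platter $25.50: restaurant meals, buyer-exempt → 0% → $0.00
Rotisserie chicken $10.75: restaurant meals, buyer-exempt → 0% → $0.00
Canvas tote bag $24.98: general merchandise → 5% → $1.249
Bar stool $65.23: furniture, buyer-exempt → 0% → $0.00
Café latte $4.56: restaurant meals, buyer-exempt → 0% → $0.00
Hot soup (large) $5.94: restaurant meals, buyer-exempt → 0% → $0.00
Desk lamp $69.85: furniture, buyer-exempt → 0% → $0.00
Unrounded tax sum = $1.8765 → $1.88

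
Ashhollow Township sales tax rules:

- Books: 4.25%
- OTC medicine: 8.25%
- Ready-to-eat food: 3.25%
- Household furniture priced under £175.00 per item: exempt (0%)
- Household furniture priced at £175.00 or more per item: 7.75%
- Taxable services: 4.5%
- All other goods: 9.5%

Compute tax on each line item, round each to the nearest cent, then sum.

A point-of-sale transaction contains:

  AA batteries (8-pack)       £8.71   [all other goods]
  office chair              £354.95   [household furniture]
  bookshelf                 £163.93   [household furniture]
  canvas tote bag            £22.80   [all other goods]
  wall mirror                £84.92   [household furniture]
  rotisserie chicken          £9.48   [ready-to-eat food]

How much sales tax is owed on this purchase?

£30.82

AA batteries (8-pack) £8.71: all other goods → 9.5% → £0.83
Office chair £354.95: household furniture, £175.00 or more → 7.75% → £27.51
Bookshelf £163.93: household furniture, under £175.00 → 0% → £0.00
Canvas tote bag £22.80: all other goods → 9.5% → £2.17
Wall mirror £84.92: household furniture, under £175.00 → 0% → £0.00
Rotisserie chicken £9.48: ready-to-eat food → 3.25% → £0.31
Total tax = £0.83 + £27.51 + £2.17 + £0.31 = £30.82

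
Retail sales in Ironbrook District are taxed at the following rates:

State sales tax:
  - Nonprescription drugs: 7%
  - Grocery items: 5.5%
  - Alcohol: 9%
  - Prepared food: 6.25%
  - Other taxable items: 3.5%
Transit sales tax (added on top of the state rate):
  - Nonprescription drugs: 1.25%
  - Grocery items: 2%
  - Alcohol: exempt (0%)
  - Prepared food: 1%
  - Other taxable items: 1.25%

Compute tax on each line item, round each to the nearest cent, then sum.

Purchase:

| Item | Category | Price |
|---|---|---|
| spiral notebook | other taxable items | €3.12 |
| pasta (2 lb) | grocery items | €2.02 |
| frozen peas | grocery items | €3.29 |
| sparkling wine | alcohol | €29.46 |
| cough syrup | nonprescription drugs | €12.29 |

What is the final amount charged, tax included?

€54.39

Spiral notebook €3.12: other taxable items → 3.5% + 1.25% transit = 4.75% → €0.15
Pasta (2 lb) €2.02: grocery items → 5.5% + 2% transit = 7.5% → €0.15
Frozen peas €3.29: grocery items → 5.5% + 2% transit = 7.5% → €0.25
Sparkling wine €29.46: alcohol → 9% + 0% transit = 9% → €2.65
Cough syrup €12.29: nonprescription drugs → 7% + 1.25% transit = 8.25% → €1.01
Subtotal = €50.18; tax = €4.21; total due = €54.39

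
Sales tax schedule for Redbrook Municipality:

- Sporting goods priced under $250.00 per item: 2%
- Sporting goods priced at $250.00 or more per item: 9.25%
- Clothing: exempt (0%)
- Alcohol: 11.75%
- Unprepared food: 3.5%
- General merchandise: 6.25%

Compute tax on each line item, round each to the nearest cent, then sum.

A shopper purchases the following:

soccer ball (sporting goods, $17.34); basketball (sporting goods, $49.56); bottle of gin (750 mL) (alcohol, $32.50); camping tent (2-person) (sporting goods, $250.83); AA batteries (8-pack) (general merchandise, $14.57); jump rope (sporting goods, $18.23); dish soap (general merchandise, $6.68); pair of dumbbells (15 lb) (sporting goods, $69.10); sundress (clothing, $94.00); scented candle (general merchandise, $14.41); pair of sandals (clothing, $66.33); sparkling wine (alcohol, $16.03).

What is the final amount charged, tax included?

Soccer ball $17.34: sporting goods, under $250.00 → 2% → $0.35
Basketball $49.56: sporting goods, under $250.00 → 2% → $0.99
Bottle of gin (750 mL) $32.50: alcohol → 11.75% → $3.82
Camping tent (2-person) $250.83: sporting goods, $250.00 or more → 9.25% → $23.20
AA batteries (8-pack) $14.57: general merchandise → 6.25% → $0.91
Jump rope $18.23: sporting goods, under $250.00 → 2% → $0.36
Dish soap $6.68: general merchandise → 6.25% → $0.42
Pair of dumbbells (15 lb) $69.10: sporting goods, under $250.00 → 2% → $1.38
Sundress $94.00: clothing → 0% → $0.00
Scented candle $14.41: general merchandise → 6.25% → $0.90
Pair of sandals $66.33: clothing → 0% → $0.00
Sparkling wine $16.03: alcohol → 11.75% → $1.88
Subtotal = $649.58; tax = $34.21; total due = $683.79

$683.79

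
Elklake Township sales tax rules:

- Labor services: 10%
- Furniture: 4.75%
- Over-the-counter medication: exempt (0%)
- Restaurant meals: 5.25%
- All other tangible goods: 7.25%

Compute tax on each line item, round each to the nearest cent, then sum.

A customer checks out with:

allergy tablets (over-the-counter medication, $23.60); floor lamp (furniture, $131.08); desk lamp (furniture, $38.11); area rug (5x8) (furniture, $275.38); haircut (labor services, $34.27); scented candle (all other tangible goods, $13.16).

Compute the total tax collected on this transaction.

Allergy tablets $23.60: over-the-counter medication → 0% → $0.00
Floor lamp $131.08: furniture → 4.75% → $6.23
Desk lamp $38.11: furniture → 4.75% → $1.81
Area rug (5x8) $275.38: furniture → 4.75% → $13.08
Haircut $34.27: labor services → 10% → $3.43
Scented candle $13.16: all other tangible goods → 7.25% → $0.95
Total tax = $6.23 + $1.81 + $13.08 + $3.43 + $0.95 = $25.50

$25.50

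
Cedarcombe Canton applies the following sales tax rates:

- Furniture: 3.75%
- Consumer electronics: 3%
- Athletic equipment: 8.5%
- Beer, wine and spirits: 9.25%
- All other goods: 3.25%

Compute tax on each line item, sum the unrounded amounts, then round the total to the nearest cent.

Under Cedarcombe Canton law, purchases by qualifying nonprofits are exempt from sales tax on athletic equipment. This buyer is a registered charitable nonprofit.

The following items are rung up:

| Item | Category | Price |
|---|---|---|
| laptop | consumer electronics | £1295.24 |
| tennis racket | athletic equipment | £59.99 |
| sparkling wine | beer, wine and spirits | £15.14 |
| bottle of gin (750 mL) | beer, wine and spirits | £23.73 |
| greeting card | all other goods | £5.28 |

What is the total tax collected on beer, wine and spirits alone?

Sparkling wine £15.14: beer, wine and spirits → 9.25% → £1.40045
Bottle of gin (750 mL) £23.73: beer, wine and spirits → 9.25% → £2.195025
Tax on beer, wine and spirits: unrounded sum = £3.595475 → £3.60

£3.60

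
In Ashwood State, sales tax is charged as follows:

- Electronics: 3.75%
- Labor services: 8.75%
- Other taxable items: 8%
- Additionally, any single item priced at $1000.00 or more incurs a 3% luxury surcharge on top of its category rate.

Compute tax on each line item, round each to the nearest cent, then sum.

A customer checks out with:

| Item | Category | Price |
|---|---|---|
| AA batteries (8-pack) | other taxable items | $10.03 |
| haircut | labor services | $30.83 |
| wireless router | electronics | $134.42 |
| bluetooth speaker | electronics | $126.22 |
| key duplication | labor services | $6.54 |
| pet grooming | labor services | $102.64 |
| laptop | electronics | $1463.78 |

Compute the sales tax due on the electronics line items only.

$108.58

Wireless router $134.42: electronics → 3.75% → $5.04
Bluetooth speaker $126.22: electronics → 3.75% → $4.73
Laptop $1463.78: electronics → 3.75% + 3% surcharge = 6.75% → $98.81
Tax on electronics = $5.04 + $4.73 + $98.81 = $108.58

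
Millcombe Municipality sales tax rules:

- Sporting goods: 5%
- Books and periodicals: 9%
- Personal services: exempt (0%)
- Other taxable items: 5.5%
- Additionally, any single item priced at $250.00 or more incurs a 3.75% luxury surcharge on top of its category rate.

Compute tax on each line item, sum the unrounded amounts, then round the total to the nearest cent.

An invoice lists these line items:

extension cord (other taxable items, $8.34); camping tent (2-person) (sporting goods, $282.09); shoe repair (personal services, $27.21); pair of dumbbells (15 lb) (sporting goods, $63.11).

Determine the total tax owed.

Extension cord $8.34: other taxable items → 5.5% → $0.4587
Camping tent (2-person) $282.09: sporting goods → 5% + 3.75% surcharge = 8.75% → $24.682875
Shoe repair $27.21: personal services → 0% → $0.00
Pair of dumbbells (15 lb) $63.11: sporting goods → 5% → $3.1555
Unrounded tax sum = $28.297075 → $28.30

$28.30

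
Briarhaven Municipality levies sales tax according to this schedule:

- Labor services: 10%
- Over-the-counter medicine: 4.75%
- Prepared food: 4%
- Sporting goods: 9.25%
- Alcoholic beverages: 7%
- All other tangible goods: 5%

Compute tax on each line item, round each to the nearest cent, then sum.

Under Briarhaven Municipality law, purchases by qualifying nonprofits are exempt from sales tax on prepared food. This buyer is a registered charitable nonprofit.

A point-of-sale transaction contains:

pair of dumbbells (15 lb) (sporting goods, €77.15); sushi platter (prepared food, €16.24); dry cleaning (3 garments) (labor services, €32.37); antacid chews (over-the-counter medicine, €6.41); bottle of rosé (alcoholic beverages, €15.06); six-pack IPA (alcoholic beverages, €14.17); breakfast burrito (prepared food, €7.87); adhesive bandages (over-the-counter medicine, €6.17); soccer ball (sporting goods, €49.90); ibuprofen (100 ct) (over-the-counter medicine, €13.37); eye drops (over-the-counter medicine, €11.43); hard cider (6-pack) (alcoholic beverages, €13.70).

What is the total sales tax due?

€19.77

Pair of dumbbells (15 lb) €77.15: sporting goods → 9.25% → €7.14
Sushi platter €16.24: prepared food, buyer-exempt → 0% → €0.00
Dry cleaning (3 garments) €32.37: labor services → 10% → €3.24
Antacid chews €6.41: over-the-counter medicine → 4.75% → €0.30
Bottle of rosé €15.06: alcoholic beverages → 7% → €1.05
Six-pack IPA €14.17: alcoholic beverages → 7% → €0.99
Breakfast burrito €7.87: prepared food, buyer-exempt → 0% → €0.00
Adhesive bandages €6.17: over-the-counter medicine → 4.75% → €0.29
Soccer ball €49.90: sporting goods → 9.25% → €4.62
Ibuprofen (100 ct) €13.37: over-the-counter medicine → 4.75% → €0.64
Eye drops €11.43: over-the-counter medicine → 4.75% → €0.54
Hard cider (6-pack) €13.70: alcoholic beverages → 7% → €0.96
Total tax = €7.14 + €3.24 + €0.30 + €1.05 + €0.99 + €0.29 + €4.62 + €0.64 + €0.54 + €0.96 = €19.77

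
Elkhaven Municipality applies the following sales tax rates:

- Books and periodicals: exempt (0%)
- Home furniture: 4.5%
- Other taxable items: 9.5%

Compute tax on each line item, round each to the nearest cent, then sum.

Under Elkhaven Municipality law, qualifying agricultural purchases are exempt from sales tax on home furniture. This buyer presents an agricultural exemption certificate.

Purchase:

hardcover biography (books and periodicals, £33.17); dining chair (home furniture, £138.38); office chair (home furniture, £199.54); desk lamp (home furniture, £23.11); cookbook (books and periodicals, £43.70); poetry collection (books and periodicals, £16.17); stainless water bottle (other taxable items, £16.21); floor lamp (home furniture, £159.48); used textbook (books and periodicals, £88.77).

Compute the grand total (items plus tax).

£720.07

Hardcover biography £33.17: books and periodicals → 0% → £0.00
Dining chair £138.38: home furniture, buyer-exempt → 0% → £0.00
Office chair £199.54: home furniture, buyer-exempt → 0% → £0.00
Desk lamp £23.11: home furniture, buyer-exempt → 0% → £0.00
Cookbook £43.70: books and periodicals → 0% → £0.00
Poetry collection £16.17: books and periodicals → 0% → £0.00
Stainless water bottle £16.21: other taxable items → 9.5% → £1.54
Floor lamp £159.48: home furniture, buyer-exempt → 0% → £0.00
Used textbook £88.77: books and periodicals → 0% → £0.00
Subtotal = £718.53; tax = £1.54; total due = £720.07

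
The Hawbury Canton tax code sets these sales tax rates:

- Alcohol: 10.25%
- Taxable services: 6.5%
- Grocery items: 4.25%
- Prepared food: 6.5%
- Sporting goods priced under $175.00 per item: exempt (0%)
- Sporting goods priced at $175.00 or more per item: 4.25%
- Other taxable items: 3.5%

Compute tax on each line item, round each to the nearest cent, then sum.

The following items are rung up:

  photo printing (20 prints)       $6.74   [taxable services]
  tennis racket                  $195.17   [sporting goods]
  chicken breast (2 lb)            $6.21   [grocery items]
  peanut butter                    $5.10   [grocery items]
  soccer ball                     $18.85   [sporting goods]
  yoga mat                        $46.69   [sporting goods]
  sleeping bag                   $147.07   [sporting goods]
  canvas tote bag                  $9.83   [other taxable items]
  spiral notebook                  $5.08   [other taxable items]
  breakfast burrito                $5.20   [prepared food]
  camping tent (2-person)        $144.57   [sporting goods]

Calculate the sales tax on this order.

Photo printing (20 prints) $6.74: taxable services → 6.5% → $0.44
Tennis racket $195.17: sporting goods, $175.00 or more → 4.25% → $8.29
Chicken breast (2 lb) $6.21: grocery items → 4.25% → $0.26
Peanut butter $5.10: grocery items → 4.25% → $0.22
Soccer ball $18.85: sporting goods, under $175.00 → 0% → $0.00
Yoga mat $46.69: sporting goods, under $175.00 → 0% → $0.00
Sleeping bag $147.07: sporting goods, under $175.00 → 0% → $0.00
Canvas tote bag $9.83: other taxable items → 3.5% → $0.34
Spiral notebook $5.08: other taxable items → 3.5% → $0.18
Breakfast burrito $5.20: prepared food → 6.5% → $0.34
Camping tent (2-person) $144.57: sporting goods, under $175.00 → 0% → $0.00
Total tax = $0.44 + $8.29 + $0.26 + $0.22 + $0.34 + $0.18 + $0.34 = $10.07

$10.07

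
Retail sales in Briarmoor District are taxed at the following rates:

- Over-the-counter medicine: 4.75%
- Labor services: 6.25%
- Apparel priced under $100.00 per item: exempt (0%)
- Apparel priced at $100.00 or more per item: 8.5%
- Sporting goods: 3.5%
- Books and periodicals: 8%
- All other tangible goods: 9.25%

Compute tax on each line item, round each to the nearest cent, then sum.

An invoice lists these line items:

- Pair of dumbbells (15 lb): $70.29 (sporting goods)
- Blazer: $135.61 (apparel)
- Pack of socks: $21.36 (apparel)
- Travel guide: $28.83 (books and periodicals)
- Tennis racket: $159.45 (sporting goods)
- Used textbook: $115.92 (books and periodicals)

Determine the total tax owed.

Pair of dumbbells (15 lb) $70.29: sporting goods → 3.5% → $2.46
Blazer $135.61: apparel, $100.00 or more → 8.5% → $11.53
Pack of socks $21.36: apparel, under $100.00 → 0% → $0.00
Travel guide $28.83: books and periodicals → 8% → $2.31
Tennis racket $159.45: sporting goods → 3.5% → $5.58
Used textbook $115.92: books and periodicals → 8% → $9.27
Total tax = $2.46 + $11.53 + $2.31 + $5.58 + $9.27 = $31.15

$31.15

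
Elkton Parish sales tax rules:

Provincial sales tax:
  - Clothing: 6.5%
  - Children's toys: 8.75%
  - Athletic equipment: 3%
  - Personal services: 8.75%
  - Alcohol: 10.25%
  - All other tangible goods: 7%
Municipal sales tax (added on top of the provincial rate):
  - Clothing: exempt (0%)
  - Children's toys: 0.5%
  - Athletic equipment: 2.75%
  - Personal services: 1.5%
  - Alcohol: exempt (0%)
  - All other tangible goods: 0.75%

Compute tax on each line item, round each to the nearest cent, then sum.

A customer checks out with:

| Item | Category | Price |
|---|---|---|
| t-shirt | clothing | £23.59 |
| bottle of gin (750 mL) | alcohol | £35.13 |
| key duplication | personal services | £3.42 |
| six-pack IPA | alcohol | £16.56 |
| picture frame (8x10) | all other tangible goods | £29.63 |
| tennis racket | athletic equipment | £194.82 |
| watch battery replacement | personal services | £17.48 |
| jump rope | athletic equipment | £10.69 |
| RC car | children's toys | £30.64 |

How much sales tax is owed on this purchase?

T-shirt £23.59: clothing → 6.5% + 0% municipal = 6.5% → £1.53
Bottle of gin (750 mL) £35.13: alcohol → 10.25% + 0% municipal = 10.25% → £3.60
Key duplication £3.42: personal services → 8.75% + 1.5% municipal = 10.25% → £0.35
Six-pack IPA £16.56: alcohol → 10.25% + 0% municipal = 10.25% → £1.70
Picture frame (8x10) £29.63: all other tangible goods → 7% + 0.75% municipal = 7.75% → £2.30
Tennis racket £194.82: athletic equipment → 3% + 2.75% municipal = 5.75% → £11.20
Watch battery replacement £17.48: personal services → 8.75% + 1.5% municipal = 10.25% → £1.79
Jump rope £10.69: athletic equipment → 3% + 2.75% municipal = 5.75% → £0.61
RC car £30.64: children's toys → 8.75% + 0.5% municipal = 9.25% → £2.83
Total tax = £1.53 + £3.60 + £0.35 + £1.70 + £2.30 + £11.20 + £1.79 + £0.61 + £2.83 = £25.91

£25.91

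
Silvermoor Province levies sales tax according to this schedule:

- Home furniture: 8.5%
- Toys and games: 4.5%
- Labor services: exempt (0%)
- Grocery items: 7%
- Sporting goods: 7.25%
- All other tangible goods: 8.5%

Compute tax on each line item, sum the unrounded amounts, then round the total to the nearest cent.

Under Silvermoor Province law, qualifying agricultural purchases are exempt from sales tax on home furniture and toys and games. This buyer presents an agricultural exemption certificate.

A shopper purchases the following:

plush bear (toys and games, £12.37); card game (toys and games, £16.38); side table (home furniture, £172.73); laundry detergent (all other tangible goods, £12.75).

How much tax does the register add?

£1.08

Plush bear £12.37: toys and games, buyer-exempt → 0% → £0.00
Card game £16.38: toys and games, buyer-exempt → 0% → £0.00
Side table £172.73: home furniture, buyer-exempt → 0% → £0.00
Laundry detergent £12.75: all other tangible goods → 8.5% → £1.08375
Unrounded tax sum = £1.08375 → £1.08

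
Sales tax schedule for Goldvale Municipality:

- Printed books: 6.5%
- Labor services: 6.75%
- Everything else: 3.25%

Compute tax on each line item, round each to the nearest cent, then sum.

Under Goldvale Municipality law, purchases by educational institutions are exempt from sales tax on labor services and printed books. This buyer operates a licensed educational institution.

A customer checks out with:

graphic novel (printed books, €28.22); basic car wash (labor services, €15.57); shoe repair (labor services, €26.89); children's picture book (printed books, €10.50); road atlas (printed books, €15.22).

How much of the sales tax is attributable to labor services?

Basic car wash €15.57: labor services, buyer-exempt → 0% → €0.00
Shoe repair €26.89: labor services, buyer-exempt → 0% → €0.00
Tax on labor services = €0.00 + €0.00 = €0.00

€0.00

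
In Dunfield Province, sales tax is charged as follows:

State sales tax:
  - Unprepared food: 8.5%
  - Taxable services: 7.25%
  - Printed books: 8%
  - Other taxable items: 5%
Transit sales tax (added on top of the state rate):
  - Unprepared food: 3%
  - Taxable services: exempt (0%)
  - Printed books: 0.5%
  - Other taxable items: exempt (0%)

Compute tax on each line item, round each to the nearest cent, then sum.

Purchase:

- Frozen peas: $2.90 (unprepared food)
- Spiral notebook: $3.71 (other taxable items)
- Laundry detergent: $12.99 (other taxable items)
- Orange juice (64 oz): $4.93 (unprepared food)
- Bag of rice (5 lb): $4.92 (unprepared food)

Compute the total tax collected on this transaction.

$2.31

Frozen peas $2.90: unprepared food → 8.5% + 3% transit = 11.5% → $0.33
Spiral notebook $3.71: other taxable items → 5% + 0% transit = 5% → $0.19
Laundry detergent $12.99: other taxable items → 5% + 0% transit = 5% → $0.65
Orange juice (64 oz) $4.93: unprepared food → 8.5% + 3% transit = 11.5% → $0.57
Bag of rice (5 lb) $4.92: unprepared food → 8.5% + 3% transit = 11.5% → $0.57
Total tax = $0.33 + $0.19 + $0.65 + $0.57 + $0.57 = $2.31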